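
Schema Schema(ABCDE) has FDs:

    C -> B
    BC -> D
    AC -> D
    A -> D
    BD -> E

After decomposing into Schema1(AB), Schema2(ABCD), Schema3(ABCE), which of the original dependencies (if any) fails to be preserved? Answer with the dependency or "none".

BD -> E

Check BD → E: no single fragment contains all of {BDE}, and the restricted closure of {BD} across the fragments never reaches {E}.
C → B is preserved.
BC → D is preserved.
AC → D is preserved.
A → D is preserved.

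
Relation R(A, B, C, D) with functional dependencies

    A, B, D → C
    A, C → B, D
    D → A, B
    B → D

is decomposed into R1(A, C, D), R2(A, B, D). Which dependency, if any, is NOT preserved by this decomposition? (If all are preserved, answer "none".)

A, B, D → C: restricted closure across fragments reaches C.
A, C → B, D: restricted closure across fragments reaches B, D.
D → A, B lies within R2.
B → D lies within R2.
Every dependency is enforceable on the fragments, so the decomposition is dependency-preserving.

none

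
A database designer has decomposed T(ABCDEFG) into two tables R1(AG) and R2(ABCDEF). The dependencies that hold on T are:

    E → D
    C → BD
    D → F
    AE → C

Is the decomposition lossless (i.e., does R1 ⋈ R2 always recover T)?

No

Common attributes: R1 ∩ R2 = {A}.
No dependency enlarges {A}, so (A)⁺ = {A}.
The closure contains neither all of R1 = {AG} nor all of R2 = {ABCDEF}, so the common attributes are not a superkey of either fragment. The join is lossy.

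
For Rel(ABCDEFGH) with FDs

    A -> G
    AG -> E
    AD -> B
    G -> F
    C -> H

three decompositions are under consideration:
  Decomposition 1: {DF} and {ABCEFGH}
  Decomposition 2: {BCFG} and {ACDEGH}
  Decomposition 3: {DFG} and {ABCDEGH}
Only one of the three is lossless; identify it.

Decomposition 1: common = {F}, closure = {F} → lossy.
Decomposition 2: common = {CG}, closure = {CFGH} → lossy.
Decomposition 3: common = {DG}, closure = {DFG} → lossless.

Decomposition 3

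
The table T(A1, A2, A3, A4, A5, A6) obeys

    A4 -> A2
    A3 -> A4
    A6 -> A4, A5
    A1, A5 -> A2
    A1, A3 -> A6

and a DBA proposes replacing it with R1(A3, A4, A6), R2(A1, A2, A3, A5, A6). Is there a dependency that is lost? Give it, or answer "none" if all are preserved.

Check A4 → A2: no single fragment contains all of {A2, A4}, and the restricted closure of {A4} across the fragments never reaches {A2}.
A3 → A4 is preserved.
A6 → A4, A5 is preserved.
A1, A5 → A2 is preserved.
A1, A3 → A6 is preserved.

A4 -> A2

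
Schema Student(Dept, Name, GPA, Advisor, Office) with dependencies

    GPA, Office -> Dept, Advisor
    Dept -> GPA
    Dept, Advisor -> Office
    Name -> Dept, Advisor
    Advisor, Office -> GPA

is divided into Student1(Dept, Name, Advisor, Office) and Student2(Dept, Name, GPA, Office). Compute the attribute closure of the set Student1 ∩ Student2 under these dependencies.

Dept, Name, GPA, Advisor, Office

Student1 ∩ Student2 = {Dept, Name, Office}.
Dept → GPA applies, adding GPA
Name → Dept, Advisor applies, adding Advisor
Closure: {Dept, Name, GPA, Advisor, Office}.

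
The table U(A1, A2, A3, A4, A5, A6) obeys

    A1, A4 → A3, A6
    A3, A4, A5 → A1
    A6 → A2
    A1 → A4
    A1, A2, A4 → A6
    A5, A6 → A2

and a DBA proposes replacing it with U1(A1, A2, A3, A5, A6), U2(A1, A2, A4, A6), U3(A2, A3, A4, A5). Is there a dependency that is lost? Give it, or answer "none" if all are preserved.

A3, A4, A5 → A1

Check A3, A4, A5 → A1: no single fragment contains all of {A1, A3, A4, A5}, and the restricted closure of {A3, A4, A5} across the fragments never reaches {A1}.
A1, A4 → A3, A6 is preserved.
A6 → A2 is preserved.
A1 → A4 is preserved.
A1, A2, A4 → A6 is preserved.
A5, A6 → A2 is preserved.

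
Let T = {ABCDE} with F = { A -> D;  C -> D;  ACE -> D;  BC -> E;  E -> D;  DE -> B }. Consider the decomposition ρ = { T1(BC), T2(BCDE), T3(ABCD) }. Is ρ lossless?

Yes

Chase test. Columns are ABCDE; row i has aⱼ where attribute j ∈ Ti, else bᵢⱼ.
Initial tableau (one row per fragment):
  row 1: b11 a2 a3 b14 b15
  row 2: b21 a2 a3 a4 a5
  row 3: a1 a2 a3 a4 b35
Rows 1 and 2 agree on C; apply C→D and equate their D entries.
Rows 1 and 2 agree on BC; apply BC→E and equate their E entries.
Rows 1 and 3 agree on BC; apply BC→E and equate their E entries.
Row 3 is now all distinguished symbols — the join is lossless.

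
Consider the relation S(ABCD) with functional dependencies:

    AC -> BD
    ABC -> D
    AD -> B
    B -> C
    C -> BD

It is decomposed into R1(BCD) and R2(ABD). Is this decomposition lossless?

Yes

Common attributes: R1 ∩ R2 = {BD}.
Closure of {BD}: B → C applies, adding C. So (BD)⁺ = {BCD}.
This closure contains every attribute of R1, so R1 ∩ R2 → R1. The join is lossless.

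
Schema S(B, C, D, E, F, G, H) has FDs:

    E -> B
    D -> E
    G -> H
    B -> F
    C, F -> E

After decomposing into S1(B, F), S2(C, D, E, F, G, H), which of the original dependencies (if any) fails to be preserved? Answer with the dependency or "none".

Check E → B: no single fragment contains all of {B, E}, and the restricted closure of {E} across the fragments never reaches {B}.
D → E is preserved.
G → H is preserved.
B → F is preserved.
C, F → E is preserved.

E -> B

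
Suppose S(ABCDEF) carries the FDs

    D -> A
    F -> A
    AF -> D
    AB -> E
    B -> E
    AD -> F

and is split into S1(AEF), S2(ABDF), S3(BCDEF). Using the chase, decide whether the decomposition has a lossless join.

Chase test. Columns are ABCDEF; row i has aⱼ where attribute j ∈ Si, else bᵢⱼ.
Initial tableau (one row per fragment):
  row 1: a1 b12 b13 b14 a5 a6
  row 2: a1 a2 b23 a4 b25 a6
  row 3: b31 a2 a3 a4 a5 a6
Rows 2 and 3 agree on D; apply D→A and equate their A entries.
Rows 1 and 2 agree on AF; apply AF→D and equate their D entries.
Rows 2 and 3 agree on AB; apply AB→E and equate their E entries.
Row 3 is now all distinguished symbols — the join is lossless.

Yes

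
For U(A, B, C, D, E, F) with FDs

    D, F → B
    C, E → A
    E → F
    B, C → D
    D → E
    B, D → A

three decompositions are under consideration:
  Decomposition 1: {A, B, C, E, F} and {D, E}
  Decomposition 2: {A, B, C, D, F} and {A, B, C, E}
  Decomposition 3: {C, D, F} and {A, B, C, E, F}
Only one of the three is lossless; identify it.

Decomposition 2

Decomposition 1: common = {E}, closure = {E, F} → lossy.
Decomposition 2: common = {A, B, C}, closure = {A, B, C, D, E, F} → lossless.
Decomposition 3: common = {C, F}, closure = {C, F} → lossy.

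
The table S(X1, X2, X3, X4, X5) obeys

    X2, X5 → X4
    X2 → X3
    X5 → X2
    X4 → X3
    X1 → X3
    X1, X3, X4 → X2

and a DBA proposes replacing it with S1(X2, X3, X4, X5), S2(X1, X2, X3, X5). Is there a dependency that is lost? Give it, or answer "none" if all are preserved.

Check X1, X3, X4 → X2: no single fragment contains all of {X1, X2, X3, X4}, and the restricted closure of {X1, X3, X4} across the fragments never reaches {X2}.
X2, X5 → X4 is preserved.
X2 → X3 is preserved.
X5 → X2 is preserved.
X4 → X3 is preserved.
X1 → X3 is preserved.

X1, X3, X4 → X2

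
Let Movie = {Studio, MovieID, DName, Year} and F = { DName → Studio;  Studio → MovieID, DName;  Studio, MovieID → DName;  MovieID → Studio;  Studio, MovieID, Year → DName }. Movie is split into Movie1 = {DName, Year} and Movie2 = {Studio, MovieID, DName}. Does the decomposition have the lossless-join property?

Common attributes: Movie1 ∩ Movie2 = {DName}.
Closure of {DName}: DName → Studio applies, adding Studio; Studio → MovieID, DName applies, adding MovieID. So (DName)⁺ = {Studio, MovieID, DName}.
This closure contains every attribute of Movie2, so Movie1 ∩ Movie2 → Movie2. The join is lossless.

Yes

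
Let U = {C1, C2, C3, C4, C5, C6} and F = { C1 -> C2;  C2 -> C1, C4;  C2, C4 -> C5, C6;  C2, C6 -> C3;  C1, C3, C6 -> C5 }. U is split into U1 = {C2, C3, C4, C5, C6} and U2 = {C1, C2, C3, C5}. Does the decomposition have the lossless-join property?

Common attributes: U1 ∩ U2 = {C2, C3, C5}.
Closure of {C2, C3, C5}: C2 → C1, C4 applies, adding C1, C4; C2, C4 → C5, C6 applies, adding C6. So (C2, C3, C5)⁺ = {C1, C2, C3, C4, C5, C6}.
This closure contains every attribute of U1, so U1 ∩ U2 → U1. The join is lossless.

Yes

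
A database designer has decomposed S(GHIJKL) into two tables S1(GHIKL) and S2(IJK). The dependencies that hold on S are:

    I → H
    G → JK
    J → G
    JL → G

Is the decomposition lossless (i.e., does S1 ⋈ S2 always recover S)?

No

Common attributes: S1 ∩ S2 = {IK}.
Closure of {IK}: I → H applies, adding H. So (IK)⁺ = {HIK}.
The closure contains neither all of S1 = {GHIKL} nor all of S2 = {IJK}, so the common attributes are not a superkey of either fragment. The join is lossy.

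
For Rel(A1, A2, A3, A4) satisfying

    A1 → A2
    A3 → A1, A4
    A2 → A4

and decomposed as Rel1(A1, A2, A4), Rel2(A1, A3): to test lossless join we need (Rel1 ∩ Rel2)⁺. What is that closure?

A1, A2, A4

Rel1 ∩ Rel2 = {A1}.
A1 → A2 applies, adding A2
A2 → A4 applies, adding A4
Closure: {A1, A2, A4}.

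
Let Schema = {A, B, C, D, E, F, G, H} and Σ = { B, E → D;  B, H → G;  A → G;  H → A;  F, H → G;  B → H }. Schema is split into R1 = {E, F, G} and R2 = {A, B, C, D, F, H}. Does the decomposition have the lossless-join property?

Common attributes: R1 ∩ R2 = {F}.
No dependency enlarges {F}, so (F)⁺ = {F}.
The closure contains neither all of R1 = {E, F, G} nor all of R2 = {A, B, C, D, F, H}, so the common attributes are not a superkey of either fragment. The join is lossy.

No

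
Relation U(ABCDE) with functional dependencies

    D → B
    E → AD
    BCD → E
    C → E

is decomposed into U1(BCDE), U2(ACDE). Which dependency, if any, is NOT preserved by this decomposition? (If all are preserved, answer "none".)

D → B lies within U1.
E → AD lies within U2.
BCD → E lies within U1.
C → E lies within U1.
Every dependency is enforceable on the fragments, so the decomposition is dependency-preserving.

none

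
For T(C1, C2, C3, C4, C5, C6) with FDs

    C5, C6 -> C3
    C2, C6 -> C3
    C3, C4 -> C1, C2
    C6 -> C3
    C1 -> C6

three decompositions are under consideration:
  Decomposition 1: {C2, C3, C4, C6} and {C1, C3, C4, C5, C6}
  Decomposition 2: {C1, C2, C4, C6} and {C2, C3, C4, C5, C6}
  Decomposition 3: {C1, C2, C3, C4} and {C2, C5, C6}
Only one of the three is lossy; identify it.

Decomposition 3

Decomposition 1: common = {C3, C4, C6}, closure = {C1, C2, C3, C4, C6} → lossless.
Decomposition 2: common = {C2, C4, C6}, closure = {C1, C2, C3, C4, C6} → lossless.
Decomposition 3: common = {C2}, closure = {C2} → lossy.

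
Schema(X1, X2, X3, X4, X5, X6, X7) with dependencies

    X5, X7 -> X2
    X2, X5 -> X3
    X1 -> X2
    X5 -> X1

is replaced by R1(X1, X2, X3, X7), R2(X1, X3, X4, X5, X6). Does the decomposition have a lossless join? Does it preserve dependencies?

Lossless test: (X1, X3)⁺ = {X1, X2, X3}, which is a superkey of neither fragment — lossy.
Dependency preservation: X5, X7 → X2; X2, X5 → X3 are not contained in any single fragment, but the restricted closure of each left-hand side across the fragments still reaches the right-hand side; the remaining FDs each lie inside some fragment. All dependencies are preserved.

lossy but dependency-preserving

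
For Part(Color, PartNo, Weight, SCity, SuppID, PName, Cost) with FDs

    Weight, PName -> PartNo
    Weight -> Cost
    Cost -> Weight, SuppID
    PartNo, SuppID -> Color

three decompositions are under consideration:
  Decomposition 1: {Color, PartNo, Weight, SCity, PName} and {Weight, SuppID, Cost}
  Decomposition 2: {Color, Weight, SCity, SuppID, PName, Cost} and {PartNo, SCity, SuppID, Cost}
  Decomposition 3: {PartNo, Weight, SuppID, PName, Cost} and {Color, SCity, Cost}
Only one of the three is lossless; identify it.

Decomposition 1: common = {Weight}, closure = {Weight, SuppID, Cost} → lossless.
Decomposition 2: common = {SCity, SuppID, Cost}, closure = {Weight, SCity, SuppID, Cost} → lossy.
Decomposition 3: common = {Cost}, closure = {Weight, SuppID, Cost} → lossy.

Decomposition 1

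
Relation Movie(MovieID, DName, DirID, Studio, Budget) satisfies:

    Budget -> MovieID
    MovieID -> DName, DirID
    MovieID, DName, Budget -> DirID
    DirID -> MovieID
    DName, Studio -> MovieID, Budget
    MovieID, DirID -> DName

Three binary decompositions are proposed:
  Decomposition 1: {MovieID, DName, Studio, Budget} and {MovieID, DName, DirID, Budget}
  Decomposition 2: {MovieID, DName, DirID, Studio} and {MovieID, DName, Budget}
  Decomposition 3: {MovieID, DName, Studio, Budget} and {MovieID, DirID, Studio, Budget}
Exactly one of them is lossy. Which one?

Decomposition 1: common = {MovieID, DName, Budget}, closure = {MovieID, DName, DirID, Budget} → lossless.
Decomposition 2: common = {MovieID, DName}, closure = {MovieID, DName, DirID} → lossy.
Decomposition 3: common = {MovieID, Studio, Budget}, closure = {MovieID, DName, DirID, Studio, Budget} → lossless.

Decomposition 2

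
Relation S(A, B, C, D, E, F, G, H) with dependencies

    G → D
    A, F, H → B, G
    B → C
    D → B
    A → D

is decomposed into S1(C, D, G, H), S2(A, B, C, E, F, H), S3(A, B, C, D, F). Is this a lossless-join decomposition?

No

Chase test. Columns are A, B, C, D, E, F, G, H; row i has aⱼ where attribute j ∈ Si, else bᵢⱼ.
Initial tableau (one row per fragment):
  row 1: b11 b12 a3 a4 b15 b16 a7 a8
  row 2: a1 a2 a3 b24 a5 a6 b27 a8
  row 3: a1 a2 a3 a4 b35 a6 b37 b38
Rows 1 and 3 agree on D; apply D→B and equate their B entries.
Rows 2 and 3 agree on A; apply A→D and equate their D entries.
No row becomes fully distinguished — the join is lossy.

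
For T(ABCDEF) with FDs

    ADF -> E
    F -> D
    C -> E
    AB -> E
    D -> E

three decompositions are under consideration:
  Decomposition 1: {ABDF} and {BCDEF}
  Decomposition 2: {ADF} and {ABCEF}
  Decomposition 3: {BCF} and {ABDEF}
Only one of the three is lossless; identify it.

Decomposition 2

Decomposition 1: common = {BDF}, closure = {BDEF} → lossy.
Decomposition 2: common = {AF}, closure = {ADEF} → lossless.
Decomposition 3: common = {BF}, closure = {BDEF} → lossy.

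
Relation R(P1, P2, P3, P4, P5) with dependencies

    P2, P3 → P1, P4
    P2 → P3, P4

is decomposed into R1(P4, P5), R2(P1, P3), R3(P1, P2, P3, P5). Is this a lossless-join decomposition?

Chase test. Columns are P1, P2, P3, P4, P5; row i has aⱼ where attribute j ∈ Ri, else bᵢⱼ.
Initial tableau (one row per fragment):
  row 1: b11 b12 b13 a4 a5
  row 2: a1 b22 a3 b24 b25
  row 3: a1 a2 a3 b34 a5
No row becomes fully distinguished — the join is lossy.

No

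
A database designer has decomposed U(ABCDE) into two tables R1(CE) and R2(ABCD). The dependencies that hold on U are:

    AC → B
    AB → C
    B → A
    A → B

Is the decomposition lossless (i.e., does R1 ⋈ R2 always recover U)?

Common attributes: R1 ∩ R2 = {C}.
No dependency enlarges {C}, so (C)⁺ = {C}.
The closure contains neither all of R1 = {CE} nor all of R2 = {ABCD}, so the common attributes are not a superkey of either fragment. The join is lossy.

No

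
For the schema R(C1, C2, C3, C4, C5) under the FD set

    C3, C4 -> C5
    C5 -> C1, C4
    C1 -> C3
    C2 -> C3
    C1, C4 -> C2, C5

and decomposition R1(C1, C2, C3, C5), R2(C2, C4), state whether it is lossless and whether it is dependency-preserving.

lossy and not dependency-preserving

Lossless test: (C2)⁺ = {C2, C3}, which is a superkey of neither fragment — lossy.
Dependency preservation: the restricted closure of {C3, C4} across the fragments never reaches {C5}, so C3, C4 → C5 cannot be enforced without a join — not preserved.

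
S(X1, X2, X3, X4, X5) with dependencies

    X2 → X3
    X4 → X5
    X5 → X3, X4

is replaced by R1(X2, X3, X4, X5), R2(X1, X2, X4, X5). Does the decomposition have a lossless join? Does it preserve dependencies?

Lossless test: (X2, X4, X5)⁺ = {X2, X3, X4, X5}, which contains all of one fragment — lossless.
Dependency preservation: every FD's attributes lie within a single fragment, so each can be enforced locally — preserved.

lossless and dependency-preserving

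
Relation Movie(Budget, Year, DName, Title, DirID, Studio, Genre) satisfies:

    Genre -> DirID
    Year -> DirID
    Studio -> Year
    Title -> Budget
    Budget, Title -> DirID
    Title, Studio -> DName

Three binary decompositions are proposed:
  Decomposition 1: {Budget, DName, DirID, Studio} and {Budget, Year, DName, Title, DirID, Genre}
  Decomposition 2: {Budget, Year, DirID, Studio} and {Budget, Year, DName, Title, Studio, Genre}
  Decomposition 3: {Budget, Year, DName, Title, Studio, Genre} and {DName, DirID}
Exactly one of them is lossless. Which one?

Decomposition 2

Decomposition 1: common = {Budget, DName, DirID}, closure = {Budget, DName, DirID} → lossy.
Decomposition 2: common = {Budget, Year, Studio}, closure = {Budget, Year, DirID, Studio} → lossless.
Decomposition 3: common = {DName}, closure = {DName} → lossy.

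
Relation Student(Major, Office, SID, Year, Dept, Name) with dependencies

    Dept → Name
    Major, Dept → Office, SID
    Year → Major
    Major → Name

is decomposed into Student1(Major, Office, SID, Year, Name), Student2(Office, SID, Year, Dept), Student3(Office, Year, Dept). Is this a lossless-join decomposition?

Yes

Chase test. Columns are Major, Office, SID, Year, Dept, Name; row i has aⱼ where attribute j ∈ Studenti, else bᵢⱼ.
Initial tableau (one row per fragment):
  row 1: a1 a2 a3 a4 b15 a6
  row 2: b21 a2 a3 a4 a5 b26
  row 3: b31 a2 b33 a4 a5 b36
Rows 2 and 3 agree on Dept; apply Dept→Name and equate their Name entries.
Rows 1 and 2 agree on Year; apply Year→Major and equate their Major entries.
Rows 1 and 3 agree on Year; apply Year→Major and equate their Major entries.
Rows 1 and 2 agree on Major; apply Major→Name and equate their Name entries.
Rows 2 and 3 agree on Major, Dept; apply Major, Dept→Office, SID and equate their Office, SID entries.
Row 2 is now all distinguished symbols — the join is lossless.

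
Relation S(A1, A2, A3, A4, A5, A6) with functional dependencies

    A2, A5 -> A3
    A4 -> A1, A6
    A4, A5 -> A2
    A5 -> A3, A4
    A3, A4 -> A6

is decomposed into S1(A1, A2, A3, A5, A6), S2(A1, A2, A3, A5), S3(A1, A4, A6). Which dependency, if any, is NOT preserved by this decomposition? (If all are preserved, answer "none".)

A5 -> A3, A4

Check A5 → A3, A4: no single fragment contains all of {A3, A4, A5}, and the restricted closure of {A5} across the fragments never reaches {A3, A4}.
A2, A5 → A3 is preserved.
A4 → A1, A6 is preserved.
A4, A5 → A2 is preserved.
A3, A4 → A6 is preserved.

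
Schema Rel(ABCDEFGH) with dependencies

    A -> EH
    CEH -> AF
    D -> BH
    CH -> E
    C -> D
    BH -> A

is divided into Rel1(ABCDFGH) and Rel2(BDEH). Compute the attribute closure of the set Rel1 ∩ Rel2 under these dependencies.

Rel1 ∩ Rel2 = {BDH}.
BH → A applies, adding A
A → EH applies, adding E
Closure: {ABDEH}.

ABDEH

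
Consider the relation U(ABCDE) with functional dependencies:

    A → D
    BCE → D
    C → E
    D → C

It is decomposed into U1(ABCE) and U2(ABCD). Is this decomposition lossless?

Yes

Common attributes: U1 ∩ U2 = {ABC}.
Closure of {ABC}: A → D applies, adding D; C → E applies, adding E. So (ABC)⁺ = {ABCDE}.
This closure contains every attribute of U1, so U1 ∩ U2 → U1. The join is lossless.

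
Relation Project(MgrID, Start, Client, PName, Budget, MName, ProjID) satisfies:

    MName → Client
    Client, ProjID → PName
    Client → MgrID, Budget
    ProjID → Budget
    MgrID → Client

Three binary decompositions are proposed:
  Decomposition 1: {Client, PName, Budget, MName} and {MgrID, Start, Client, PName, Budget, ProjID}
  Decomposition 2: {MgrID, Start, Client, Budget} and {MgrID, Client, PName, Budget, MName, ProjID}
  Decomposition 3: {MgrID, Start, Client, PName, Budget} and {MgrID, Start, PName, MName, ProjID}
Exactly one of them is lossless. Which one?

Decomposition 3

Decomposition 1: common = {Client, PName, Budget}, closure = {MgrID, Client, PName, Budget} → lossy.
Decomposition 2: common = {MgrID, Client, Budget}, closure = {MgrID, Client, Budget} → lossy.
Decomposition 3: common = {MgrID, Start, PName}, closure = {MgrID, Start, Client, PName, Budget} → lossless.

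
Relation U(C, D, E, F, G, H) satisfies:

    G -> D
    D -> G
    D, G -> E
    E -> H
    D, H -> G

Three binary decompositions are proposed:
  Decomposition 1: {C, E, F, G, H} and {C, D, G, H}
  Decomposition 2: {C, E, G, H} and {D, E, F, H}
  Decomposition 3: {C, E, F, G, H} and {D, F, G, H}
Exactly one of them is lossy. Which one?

Decomposition 2

Decomposition 1: common = {C, G, H}, closure = {C, D, E, G, H} → lossless.
Decomposition 2: common = {E, H}, closure = {E, H} → lossy.
Decomposition 3: common = {F, G, H}, closure = {D, E, F, G, H} → lossless.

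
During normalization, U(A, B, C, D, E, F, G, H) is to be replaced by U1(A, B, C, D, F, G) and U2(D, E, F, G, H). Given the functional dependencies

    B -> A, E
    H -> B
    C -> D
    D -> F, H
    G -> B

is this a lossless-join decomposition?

Yes

Common attributes: U1 ∩ U2 = {D, F, G}.
Closure of {D, F, G}: D → F, H applies, adding H; G → B applies, adding B; B → A, E applies, adding A, E. So (D, F, G)⁺ = {A, B, D, E, F, G, H}.
This closure contains every attribute of U2, so U1 ∩ U2 → U2. The join is lossless.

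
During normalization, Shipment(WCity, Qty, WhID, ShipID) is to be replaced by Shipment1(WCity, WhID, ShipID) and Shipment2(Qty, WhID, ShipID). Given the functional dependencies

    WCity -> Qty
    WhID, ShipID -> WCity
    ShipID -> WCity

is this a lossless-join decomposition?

Yes

Common attributes: Shipment1 ∩ Shipment2 = {WhID, ShipID}.
Closure of {WhID, ShipID}: WhID, ShipID → WCity applies, adding WCity; WCity → Qty applies, adding Qty. So (WhID, ShipID)⁺ = {WCity, Qty, WhID, ShipID}.
This closure contains every attribute of Shipment1, so Shipment1 ∩ Shipment2 → Shipment1. The join is lossless.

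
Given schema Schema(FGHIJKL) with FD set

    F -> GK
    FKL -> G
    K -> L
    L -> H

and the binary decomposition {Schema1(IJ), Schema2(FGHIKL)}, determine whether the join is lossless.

Common attributes: Schema1 ∩ Schema2 = {I}.
No dependency enlarges {I}, so (I)⁺ = {I}.
The closure contains neither all of Schema1 = {IJ} nor all of Schema2 = {FGHIKL}, so the common attributes are not a superkey of either fragment. The join is lossy.

No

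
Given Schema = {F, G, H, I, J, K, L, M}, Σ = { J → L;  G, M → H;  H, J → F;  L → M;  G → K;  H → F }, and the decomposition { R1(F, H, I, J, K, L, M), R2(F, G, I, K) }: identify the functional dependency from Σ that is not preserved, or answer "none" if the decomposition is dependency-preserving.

G, M → H

Check G, M → H: no single fragment contains all of {G, H, M}, and the restricted closure of {G, M} across the fragments never reaches {H}.
J → L is preserved.
H, J → F is preserved.
L → M is preserved.
G → K is preserved.
H → F is preserved.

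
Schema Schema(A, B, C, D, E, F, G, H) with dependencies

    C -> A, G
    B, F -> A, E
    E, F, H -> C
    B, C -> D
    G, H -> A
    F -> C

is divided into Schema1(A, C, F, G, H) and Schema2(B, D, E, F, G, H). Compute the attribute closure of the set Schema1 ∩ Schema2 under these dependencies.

Schema1 ∩ Schema2 = {F, G, H}.
G, H → A applies, adding A
F → C applies, adding C
Closure: {A, C, F, G, H}.

A, C, F, G, H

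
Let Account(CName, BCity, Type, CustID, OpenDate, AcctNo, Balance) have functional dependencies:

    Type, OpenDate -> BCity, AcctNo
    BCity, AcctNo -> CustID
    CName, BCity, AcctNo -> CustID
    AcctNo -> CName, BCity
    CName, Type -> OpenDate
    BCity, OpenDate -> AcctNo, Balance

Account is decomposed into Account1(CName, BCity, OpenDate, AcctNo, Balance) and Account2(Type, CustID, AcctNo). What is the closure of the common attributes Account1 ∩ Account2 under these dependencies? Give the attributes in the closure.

CName, BCity, CustID, AcctNo

Account1 ∩ Account2 = {AcctNo}.
AcctNo → CName, BCity applies, adding CName, BCity
BCity, AcctNo → CustID applies, adding CustID
Closure: {CName, BCity, CustID, AcctNo}.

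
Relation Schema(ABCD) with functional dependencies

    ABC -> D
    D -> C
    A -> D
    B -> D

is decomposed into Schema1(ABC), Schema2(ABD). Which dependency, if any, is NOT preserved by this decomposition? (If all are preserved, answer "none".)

Check D → C: no single fragment contains all of {CD}, and the restricted closure of {D} across the fragments never reaches {C}.
ABC → D is preserved.
A → D is preserved.
B → D is preserved.

D -> C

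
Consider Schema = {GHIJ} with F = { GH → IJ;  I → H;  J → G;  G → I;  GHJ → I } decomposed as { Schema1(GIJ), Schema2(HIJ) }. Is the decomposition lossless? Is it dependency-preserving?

Lossless test: (IJ)⁺ = {GHIJ}, which contains all of one fragment — lossless.
Dependency preservation: GH → IJ; GHJ → I are not contained in any single fragment, but the restricted closure of each left-hand side across the fragments still reaches the right-hand side; the remaining FDs each lie inside some fragment. All dependencies are preserved.

lossless and dependency-preserving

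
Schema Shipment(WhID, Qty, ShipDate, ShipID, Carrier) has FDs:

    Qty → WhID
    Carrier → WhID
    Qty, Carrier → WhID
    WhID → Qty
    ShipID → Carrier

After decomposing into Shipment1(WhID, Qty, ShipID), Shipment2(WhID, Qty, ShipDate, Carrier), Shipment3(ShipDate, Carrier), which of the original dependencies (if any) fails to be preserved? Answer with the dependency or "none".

Check ShipID → Carrier: no single fragment contains all of {ShipID, Carrier}, and the restricted closure of {ShipID} across the fragments never reaches {Carrier}.
Qty → WhID is preserved.
Carrier → WhID is preserved.
Qty, Carrier → WhID is preserved.
WhID → Qty is preserved.

ShipID → Carrier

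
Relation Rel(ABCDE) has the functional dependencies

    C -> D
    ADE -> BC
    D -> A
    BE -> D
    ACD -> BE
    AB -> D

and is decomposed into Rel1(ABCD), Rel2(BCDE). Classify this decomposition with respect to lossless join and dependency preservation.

lossless and dependency-preserving

Lossless test: (BCD)⁺ = {ABCDE}, which contains all of one fragment — lossless.
Dependency preservation: ADE → BC; ACD → BE are not contained in any single fragment, but the restricted closure of each left-hand side across the fragments still reaches the right-hand side; the remaining FDs each lie inside some fragment. All dependencies are preserved.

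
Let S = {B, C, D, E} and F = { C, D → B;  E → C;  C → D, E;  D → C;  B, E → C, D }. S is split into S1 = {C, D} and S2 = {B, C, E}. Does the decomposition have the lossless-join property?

Yes

Common attributes: S1 ∩ S2 = {C}.
Closure of {C}: C → D, E applies, adding D, E; C, D → B applies, adding B. So (C)⁺ = {B, C, D, E}.
This closure contains every attribute of S1, so S1 ∩ S2 → S1. The join is lossless.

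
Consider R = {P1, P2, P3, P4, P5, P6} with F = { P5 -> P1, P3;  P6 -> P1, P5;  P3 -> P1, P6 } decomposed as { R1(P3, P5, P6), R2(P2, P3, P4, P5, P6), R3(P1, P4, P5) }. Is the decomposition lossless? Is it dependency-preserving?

lossless and dependency-preserving

Lossless test (chase): Rows 1 and 2 agree on P5; apply P5→P1, P3 and equate their P1, P3 entries. Rows 1 and 3 agree on P5; apply P5→P1, P3 and equate their P1, P3 entries. Rows 1 and 3 agree on P3; apply P3→P1, P6 and equate their P1, P6 entries. Row 2 is now all distinguished symbols — the join is lossless.
Dependency preservation: P5 → P1, P3; P6 → P1, P5; P3 → P1, P6 are not contained in any single fragment, but the restricted closure of each left-hand side across the fragments still reaches the right-hand side; the remaining FDs each lie inside some fragment. All dependencies are preserved.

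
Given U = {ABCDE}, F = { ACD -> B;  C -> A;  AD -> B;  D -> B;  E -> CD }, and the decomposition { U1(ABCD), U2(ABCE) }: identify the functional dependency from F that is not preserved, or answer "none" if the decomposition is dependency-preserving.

Check E → CD: no single fragment contains all of {CDE}, and the restricted closure of {E} across the fragments never reaches {CD}.
ACD → B is preserved.
C → A is preserved.
AD → B is preserved.
D → B is preserved.

E -> CD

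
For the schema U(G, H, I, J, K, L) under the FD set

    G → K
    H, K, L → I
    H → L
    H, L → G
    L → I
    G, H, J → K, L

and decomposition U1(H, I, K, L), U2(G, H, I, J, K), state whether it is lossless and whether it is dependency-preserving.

Lossless test: (H, I, K)⁺ = {G, H, I, K, L}, which contains all of one fragment — lossless.
Dependency preservation: H, L → G; G, H, J → K, L are not contained in any single fragment, but the restricted closure of each left-hand side across the fragments still reaches the right-hand side; the remaining FDs each lie inside some fragment. All dependencies are preserved.

lossless and dependency-preserving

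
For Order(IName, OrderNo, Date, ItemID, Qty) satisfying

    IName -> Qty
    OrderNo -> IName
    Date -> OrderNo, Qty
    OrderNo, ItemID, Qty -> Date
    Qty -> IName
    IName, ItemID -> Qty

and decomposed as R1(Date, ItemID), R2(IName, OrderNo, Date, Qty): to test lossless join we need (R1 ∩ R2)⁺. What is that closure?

R1 ∩ R2 = {Date}.
Date → OrderNo, Qty applies, adding OrderNo, Qty
Qty → IName applies, adding IName
Closure: {IName, OrderNo, Date, Qty}.

IName, OrderNo, Date, Qty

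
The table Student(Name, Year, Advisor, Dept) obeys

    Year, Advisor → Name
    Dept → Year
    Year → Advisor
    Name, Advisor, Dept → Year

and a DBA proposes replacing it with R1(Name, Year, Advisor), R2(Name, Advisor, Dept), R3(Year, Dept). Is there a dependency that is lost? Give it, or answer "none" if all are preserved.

none

Year, Advisor → Name lies within R1.
Dept → Year lies within R3.
Year → Advisor lies within R1.
Name, Advisor, Dept → Year: restricted closure across fragments reaches Year.
Every dependency is enforceable on the fragments, so the decomposition is dependency-preserving.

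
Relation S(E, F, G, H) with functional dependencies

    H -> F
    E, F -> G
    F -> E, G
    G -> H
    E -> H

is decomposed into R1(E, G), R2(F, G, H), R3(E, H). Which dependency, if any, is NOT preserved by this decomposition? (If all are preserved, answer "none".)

H → F lies within R2.
E, F → G: restricted closure across fragments reaches G.
F → E, G: restricted closure across fragments reaches E, G.
G → H lies within R2.
E → H lies within R3.
Every dependency is enforceable on the fragments, so the decomposition is dependency-preserving.

none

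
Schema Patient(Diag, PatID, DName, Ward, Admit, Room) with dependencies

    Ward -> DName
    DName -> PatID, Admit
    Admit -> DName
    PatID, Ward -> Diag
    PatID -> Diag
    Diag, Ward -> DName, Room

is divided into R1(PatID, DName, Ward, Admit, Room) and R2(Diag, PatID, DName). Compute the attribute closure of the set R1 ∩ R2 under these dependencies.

R1 ∩ R2 = {PatID, DName}.
DName → PatID, Admit applies, adding Admit
PatID → Diag applies, adding Diag
Closure: {Diag, PatID, DName, Admit}.

Diag, PatID, DName, Admit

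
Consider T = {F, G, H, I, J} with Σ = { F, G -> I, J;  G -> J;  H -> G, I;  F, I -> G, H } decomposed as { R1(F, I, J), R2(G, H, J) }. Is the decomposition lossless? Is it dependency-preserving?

lossy and not dependency-preserving

Lossless test: (J)⁺ = {J}, which is a superkey of neither fragment — lossy.
Dependency preservation: the restricted closure of {F, G} across the fragments never reaches {I, J}, so F, G → I, J cannot be enforced without a join — not preserved.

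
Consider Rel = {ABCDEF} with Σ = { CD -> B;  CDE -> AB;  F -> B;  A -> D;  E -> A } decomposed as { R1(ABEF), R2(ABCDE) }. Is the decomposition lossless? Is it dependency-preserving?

lossy but dependency-preserving

Lossless test: (ABE)⁺ = {ABDE}, which is a superkey of neither fragment — lossy.
Dependency preservation: every FD's attributes lie within a single fragment, so each can be enforced locally — preserved.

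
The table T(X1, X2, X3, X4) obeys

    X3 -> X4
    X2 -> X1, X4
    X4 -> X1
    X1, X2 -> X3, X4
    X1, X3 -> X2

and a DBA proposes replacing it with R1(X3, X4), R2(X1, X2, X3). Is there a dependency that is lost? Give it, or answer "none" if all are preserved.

X4 -> X1

Check X4 → X1: no single fragment contains all of {X1, X4}, and the restricted closure of {X4} across the fragments never reaches {X1}.
X3 → X4 is preserved.
X2 → X1, X4 is preserved.
X1, X2 → X3, X4 is preserved.
X1, X3 → X2 is preserved.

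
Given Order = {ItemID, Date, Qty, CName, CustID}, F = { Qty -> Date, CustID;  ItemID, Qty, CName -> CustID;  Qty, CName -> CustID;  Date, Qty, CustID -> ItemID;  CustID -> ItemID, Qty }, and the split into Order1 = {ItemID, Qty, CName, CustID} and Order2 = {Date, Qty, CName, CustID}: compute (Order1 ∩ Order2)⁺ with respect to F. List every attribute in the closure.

Order1 ∩ Order2 = {Qty, CName, CustID}.
Qty → Date, CustID applies, adding Date
Date, Qty, CustID → ItemID applies, adding ItemID
Closure: {ItemID, Date, Qty, CName, CustID}.

ItemID, Date, Qty, CName, CustID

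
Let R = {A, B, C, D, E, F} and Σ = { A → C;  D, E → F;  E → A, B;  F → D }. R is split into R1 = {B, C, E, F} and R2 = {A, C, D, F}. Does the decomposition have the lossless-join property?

Common attributes: R1 ∩ R2 = {C, F}.
Closure of {C, F}: F → D applies, adding D. So (C, F)⁺ = {C, D, F}.
The closure contains neither all of R1 = {B, C, E, F} nor all of R2 = {A, C, D, F}, so the common attributes are not a superkey of either fragment. The join is lossy.

No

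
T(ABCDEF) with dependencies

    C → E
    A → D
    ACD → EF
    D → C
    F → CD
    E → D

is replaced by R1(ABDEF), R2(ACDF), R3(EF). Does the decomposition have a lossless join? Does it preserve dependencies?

Lossless test (chase): Rows 1 and 2 agree on D; apply D→C and equate their C entries. Rows 1 and 3 agree on F; apply F→CD and equate their CD entries. Rows 1 and 2 agree on C; apply C→E and equate their E entries. Row 1 is now all distinguished symbols — the join is lossless.
Dependency preservation: C → E; ACD → EF are not contained in any single fragment, but the restricted closure of each left-hand side across the fragments still reaches the right-hand side; the remaining FDs each lie inside some fragment. All dependencies are preserved.

lossless and dependency-preserving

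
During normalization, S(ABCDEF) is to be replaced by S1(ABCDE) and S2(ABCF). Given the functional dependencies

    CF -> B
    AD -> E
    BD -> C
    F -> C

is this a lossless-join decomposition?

No

Common attributes: S1 ∩ S2 = {ABC}.
No dependency enlarges {ABC}, so (ABC)⁺ = {ABC}.
The closure contains neither all of S1 = {ABCDE} nor all of S2 = {ABCF}, so the common attributes are not a superkey of either fragment. The join is lossy.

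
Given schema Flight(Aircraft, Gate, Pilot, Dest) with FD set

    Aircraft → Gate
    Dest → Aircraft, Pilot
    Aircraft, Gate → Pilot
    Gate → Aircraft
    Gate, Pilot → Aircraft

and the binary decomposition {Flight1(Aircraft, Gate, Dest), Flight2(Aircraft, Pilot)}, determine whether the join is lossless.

Common attributes: Flight1 ∩ Flight2 = {Aircraft}.
Closure of {Aircraft}: Aircraft → Gate applies, adding Gate; Aircraft, Gate → Pilot applies, adding Pilot. So (Aircraft)⁺ = {Aircraft, Gate, Pilot}.
This closure contains every attribute of Flight2, so Flight1 ∩ Flight2 → Flight2. The join is lossless.

Yes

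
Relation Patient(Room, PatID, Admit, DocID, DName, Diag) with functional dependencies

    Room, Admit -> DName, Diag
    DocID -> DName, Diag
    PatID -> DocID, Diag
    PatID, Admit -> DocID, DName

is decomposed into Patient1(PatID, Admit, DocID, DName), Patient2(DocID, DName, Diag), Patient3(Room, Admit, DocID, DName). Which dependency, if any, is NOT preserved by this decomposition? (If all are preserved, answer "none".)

Room, Admit -> DName, Diag

Check Room, Admit → DName, Diag: no single fragment contains all of {Room, Admit, DName, Diag}, and the restricted closure of {Room, Admit} across the fragments never reaches {DName, Diag}.
DocID → DName, Diag is preserved.
PatID → DocID, Diag is preserved.
PatID, Admit → DocID, DName is preserved.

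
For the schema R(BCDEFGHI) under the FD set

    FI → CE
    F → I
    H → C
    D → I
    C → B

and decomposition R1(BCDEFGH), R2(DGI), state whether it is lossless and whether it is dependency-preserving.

Lossless test: (DG)⁺ = {DGI}, which contains all of one fragment — lossless.
Dependency preservation: the restricted closure of {F} across the fragments never reaches {I}, so F → I cannot be enforced without a join — not preserved.

lossless but not dependency-preserving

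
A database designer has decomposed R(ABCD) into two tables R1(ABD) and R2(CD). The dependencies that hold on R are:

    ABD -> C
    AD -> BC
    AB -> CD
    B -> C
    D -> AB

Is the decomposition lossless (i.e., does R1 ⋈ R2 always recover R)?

Yes

Common attributes: R1 ∩ R2 = {D}.
Closure of {D}: D → AB applies, adding AB; ABD → C applies, adding C. So (D)⁺ = {ABCD}.
This closure contains every attribute of R1, so R1 ∩ R2 → R1. The join is lossless.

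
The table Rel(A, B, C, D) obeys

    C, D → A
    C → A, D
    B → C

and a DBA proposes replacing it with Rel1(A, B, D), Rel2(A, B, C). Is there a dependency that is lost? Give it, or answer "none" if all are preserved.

C → A, D

Check C → A, D: no single fragment contains all of {A, C, D}, and the restricted closure of {C} across the fragments never reaches {A, D}.
C, D → A is preserved.
B → C is preserved.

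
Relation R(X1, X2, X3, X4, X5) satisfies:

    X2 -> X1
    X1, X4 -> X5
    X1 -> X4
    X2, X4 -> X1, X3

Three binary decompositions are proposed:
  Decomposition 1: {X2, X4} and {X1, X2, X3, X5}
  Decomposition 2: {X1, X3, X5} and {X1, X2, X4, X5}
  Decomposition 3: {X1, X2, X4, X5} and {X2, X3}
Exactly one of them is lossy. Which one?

Decomposition 2

Decomposition 1: common = {X2}, closure = {X1, X2, X3, X4, X5} → lossless.
Decomposition 2: common = {X1, X5}, closure = {X1, X4, X5} → lossy.
Decomposition 3: common = {X2}, closure = {X1, X2, X3, X4, X5} → lossless.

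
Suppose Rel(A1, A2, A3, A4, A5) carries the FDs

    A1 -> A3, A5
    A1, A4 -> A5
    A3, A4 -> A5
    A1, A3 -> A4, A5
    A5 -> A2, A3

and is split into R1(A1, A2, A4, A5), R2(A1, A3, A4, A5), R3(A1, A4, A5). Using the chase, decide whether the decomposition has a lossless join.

Yes

Chase test. Columns are A1, A2, A3, A4, A5; row i has aⱼ where attribute j ∈ Ri, else bᵢⱼ.
Initial tableau (one row per fragment):
  row 1: a1 a2 b13 a4 a5
  row 2: a1 b22 a3 a4 a5
  row 3: a1 b32 b33 a4 a5
Rows 1 and 2 agree on A1; apply A1→A3, A5 and equate their A3, A5 entries.
Rows 1 and 3 agree on A1; apply A1→A3, A5 and equate their A3, A5 entries.
Rows 1 and 2 agree on A5; apply A5→A2, A3 and equate their A2, A3 entries.
Rows 1 and 3 agree on A5; apply A5→A2, A3 and equate their A2, A3 entries.
Row 1 is now all distinguished symbols — the join is lossless.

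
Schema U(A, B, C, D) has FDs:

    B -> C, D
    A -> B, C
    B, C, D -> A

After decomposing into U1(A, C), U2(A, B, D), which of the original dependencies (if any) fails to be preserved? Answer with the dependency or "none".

none

B → C, D: restricted closure across fragments reaches C, D.
A → B, C: restricted closure across fragments reaches B, C.
B, C, D → A: restricted closure across fragments reaches A.
Every dependency is enforceable on the fragments, so the decomposition is dependency-preserving.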